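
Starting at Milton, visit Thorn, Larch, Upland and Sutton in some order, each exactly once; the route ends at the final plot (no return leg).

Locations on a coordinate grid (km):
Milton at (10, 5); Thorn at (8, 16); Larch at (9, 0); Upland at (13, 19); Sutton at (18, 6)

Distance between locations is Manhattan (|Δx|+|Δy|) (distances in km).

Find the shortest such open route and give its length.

Shortest open route: 47 km.

There are 4! = 24 possible orderings.
Milton - Thorn - Larch - Upland - Sutton: 13+17+23+18 = 71
Milton - Thorn - Larch - Sutton - Upland: 13+17+15+18 = 63
Milton - Thorn - Upland - Larch - Sutton: 13+8+23+15 = 59
Milton - Thorn - Upland - Sutton - Larch: 13+8+18+15 = 54
Milton - Thorn - Sutton - Larch - Upland: 13+20+15+23 = 71
Milton - Thorn - Sutton - Upland - Larch: 13+20+18+23 = 74
Milton - Larch - Thorn - Upland - Sutton: 6+17+8+18 = 49
Milton - Larch - Thorn - Sutton - Upland: 6+17+20+18 = 61
Milton - Larch - Upland - Thorn - Sutton: 6+23+8+20 = 57
Milton - Larch - Upland - Sutton - Thorn: 6+23+18+20 = 67
Milton - Larch - Sutton - Thorn - Upland: 6+15+20+8 = 49
Milton - Larch - Sutton - Upland - Thorn: 6+15+18+8 = 47
Milton - Upland - Thorn - Larch - Sutton: 17+8+17+15 = 57
Milton - Upland - Thorn - Sutton - Larch: 17+8+20+15 = 60
… (10 more)
The minimum is 47.
One shortest path: Milton → Larch → Sutton → Upland → Thorn.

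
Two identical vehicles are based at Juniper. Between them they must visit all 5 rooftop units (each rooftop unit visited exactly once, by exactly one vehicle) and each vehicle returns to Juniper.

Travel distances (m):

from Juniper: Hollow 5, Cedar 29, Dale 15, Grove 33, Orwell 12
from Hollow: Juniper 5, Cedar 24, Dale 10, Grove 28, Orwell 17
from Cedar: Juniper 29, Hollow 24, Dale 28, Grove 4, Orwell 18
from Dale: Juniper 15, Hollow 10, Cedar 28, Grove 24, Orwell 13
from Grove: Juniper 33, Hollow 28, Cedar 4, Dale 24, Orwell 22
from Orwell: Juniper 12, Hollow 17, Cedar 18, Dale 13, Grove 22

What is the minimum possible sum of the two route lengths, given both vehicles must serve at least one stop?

Try each way of splitting the stops between the two vehicles (each non-empty) and, for each split, find the best tour for each vehicle:
  {Hollow} + {Cedar, Dale, Grove, Orwell}: 10 + 73 = 83
  {Cedar} + {Hollow, Dale, Grove, Orwell}: 58 + 73 = 131
  {Hollow, Cedar} + {Dale, Grove, Orwell}: 58 + 73 = 131
  {Dale} + {Hollow, Cedar, Grove, Orwell}: 30 + 67 = 97
  {Hollow, Dale} + {Cedar, Grove, Orwell}: 30 + 67 = 97
  {Cedar, Dale} + {Hollow, Grove, Orwell}: 72 + 67 = 139
  … (15 splits in total)
Best: vehicle 1 Juniper → Hollow → Juniper = 10; vehicle 2 Juniper → Dale → Grove → Cedar → Orwell → Juniper = 73; combined 83.

83 m — the smallest possible combined total.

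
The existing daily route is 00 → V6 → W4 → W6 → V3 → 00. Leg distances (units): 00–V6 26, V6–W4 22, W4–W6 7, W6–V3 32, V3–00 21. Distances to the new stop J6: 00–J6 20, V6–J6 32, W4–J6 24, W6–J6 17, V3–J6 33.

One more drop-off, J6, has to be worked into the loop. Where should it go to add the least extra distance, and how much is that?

Adding 18 by placing J6 on the W6–V3 leg.

Insertion cost between consecutive stops i–j is d(i,J6) + d(J6,j) − d(i,j):
  between 00 and V6: 20 + 32 − 26 = 26
  between V6 and W4: 32 + 24 − 22 = 34
  between W4 and W6: 24 + 17 − 7 = 34
  between W6 and V3: 17 + 33 − 32 = 18
  between V3 and 00: 33 + 20 − 21 = 32
Cheapest insertion is between W6 and V3, adding 18.
New total = 108 + 18 = 126.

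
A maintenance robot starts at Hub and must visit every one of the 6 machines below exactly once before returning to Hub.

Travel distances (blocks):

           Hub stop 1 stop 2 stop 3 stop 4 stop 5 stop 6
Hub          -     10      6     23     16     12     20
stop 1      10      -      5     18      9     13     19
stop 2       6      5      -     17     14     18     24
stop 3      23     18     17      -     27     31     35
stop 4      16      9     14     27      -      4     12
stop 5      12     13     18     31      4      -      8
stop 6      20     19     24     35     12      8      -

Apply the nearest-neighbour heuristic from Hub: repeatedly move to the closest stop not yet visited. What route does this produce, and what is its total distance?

90 blocks along Hub → stop 2 → stop 1 → stop 4 → stop 5 → stop 6 → stop 3 → Hub.

From Hub: distances to unvisited — stop 2=6, stop 1=10, stop 5=12, stop 4=16, stop 6=20, stop 3=23. Nearest is stop 2 (6).
From stop 2: distances to unvisited — stop 1=5, stop 4=14, stop 3=17, stop 5=18, stop 6=24. Nearest is stop 1 (5).
From stop 1: distances to unvisited — stop 4=9, stop 5=13, stop 3=18, stop 6=19. Nearest is stop 4 (9).
From stop 4: distances to unvisited — stop 5=4, stop 6=12, stop 3=27. Nearest is stop 5 (4).
From stop 5: distances to unvisited — stop 6=8, stop 3=31. Nearest is stop 6 (8).
From stop 6: distances to unvisited — stop 3=35. Nearest is stop 3 (35).
Return stop 3→Hub: 23.
Total = 6 + 5 + 9 + 4 + 8 + 35 + 23 = 90.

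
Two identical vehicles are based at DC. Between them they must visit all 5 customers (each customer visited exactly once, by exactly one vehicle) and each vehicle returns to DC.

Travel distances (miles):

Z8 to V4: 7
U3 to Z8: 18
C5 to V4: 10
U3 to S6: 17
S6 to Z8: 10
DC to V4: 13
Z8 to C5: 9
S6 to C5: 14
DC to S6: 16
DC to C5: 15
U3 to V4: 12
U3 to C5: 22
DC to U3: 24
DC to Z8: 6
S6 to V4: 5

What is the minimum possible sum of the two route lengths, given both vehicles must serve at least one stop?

82 miles — the smallest possible combined total.

There are 2^4 − 1 = 15 ways to divide the 5 stops into two non-empty groups. For each, the best each vehicle can do is its own shortest tour through its group:
  {U3} + {S6, Z8, C5, V4}: 48 + 46 = 94
  {S6} + {U3, Z8, C5, V4}: 32 + 61 = 93
  {U3, S6} + {Z8, C5, V4}: 57 + 38 = 95
  {Z8} + {U3, S6, C5, V4}: 12 + 70 = 82
  {U3, Z8} + {S6, C5, V4}: 48 + 46 = 94
  {S6, Z8} + {U3, C5, V4}: 32 + 61 = 93
  … (15 splits in total)
Best: vehicle 1 DC → Z8 → DC = 12; vehicle 2 DC → U3 → V4 → S6 → C5 → DC = 70; combined 82.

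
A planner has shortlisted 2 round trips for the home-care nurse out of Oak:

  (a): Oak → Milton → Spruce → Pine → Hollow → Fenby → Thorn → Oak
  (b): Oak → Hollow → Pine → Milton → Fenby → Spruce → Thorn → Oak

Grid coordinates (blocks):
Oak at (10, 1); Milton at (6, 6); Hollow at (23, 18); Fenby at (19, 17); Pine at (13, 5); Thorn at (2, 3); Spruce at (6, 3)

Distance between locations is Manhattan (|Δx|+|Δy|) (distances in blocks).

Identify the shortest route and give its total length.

(a): 9 + 3 + 9 + 23 + 5 + 31 + 10 = 90
(b): 30 + 23 + 8 + 24 + 27 + 4 + 10 = 126

90 blocks — (a) is the shortest.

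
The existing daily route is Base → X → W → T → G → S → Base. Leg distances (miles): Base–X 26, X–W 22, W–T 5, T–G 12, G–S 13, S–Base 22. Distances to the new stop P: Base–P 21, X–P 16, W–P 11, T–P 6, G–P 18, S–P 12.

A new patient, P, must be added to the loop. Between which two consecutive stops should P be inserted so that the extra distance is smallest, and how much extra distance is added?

Insertion cost between consecutive stops i–j is d(i,P) + d(P,j) − d(i,j):
  between Base and X: 21 + 16 − 26 = 11
  between X and W: 16 + 11 − 22 = 5
  between W and T: 11 + 6 − 5 = 12
  between T and G: 6 + 18 − 12 = 12
  between G and S: 18 + 12 − 13 = 17
  between S and Base: 12 + 21 − 22 = 11
Cheapest insertion is between X and W, adding 5.
New total = 100 + 5 = 105.

Adding 5 miles by placing P on the X–W leg.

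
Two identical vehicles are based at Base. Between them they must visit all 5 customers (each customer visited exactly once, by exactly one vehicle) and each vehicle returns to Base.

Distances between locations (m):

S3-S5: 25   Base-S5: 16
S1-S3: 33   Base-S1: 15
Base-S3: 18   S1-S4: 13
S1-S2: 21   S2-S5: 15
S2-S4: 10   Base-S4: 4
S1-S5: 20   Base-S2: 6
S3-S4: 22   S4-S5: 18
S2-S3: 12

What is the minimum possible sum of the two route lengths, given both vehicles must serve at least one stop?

Minimum combined distance: 86 m.

There are 2^4 − 1 = 15 ways to divide the 5 stops into two non-empty groups. For each, the best each vehicle can do is its own shortest tour through its group:
  {S1} + {S2, S3, S4, S5}: 30 + 65 = 95
  {S2} + {S1, S3, S4, S5}: 12 + 80 = 92
  {S1, S2} + {S3, S4, S5}: 42 + 65 = 107
  {S3} + {S1, S2, S4, S5}: 36 + 58 = 94
  {S1, S3} + {S2, S4, S5}: 66 + 43 = 109
  {S2, S3} + {S1, S4, S5}: 36 + 53 = 89
  … (15 splits in total)
  {S4} + {S1, S2, S3, S5}: 8 + 78 = 86  ← best
Best: vehicle 1 Base → S4 → Base = 8; vehicle 2 Base → S1 → S5 → S3 → S2 → Base = 78; combined 86.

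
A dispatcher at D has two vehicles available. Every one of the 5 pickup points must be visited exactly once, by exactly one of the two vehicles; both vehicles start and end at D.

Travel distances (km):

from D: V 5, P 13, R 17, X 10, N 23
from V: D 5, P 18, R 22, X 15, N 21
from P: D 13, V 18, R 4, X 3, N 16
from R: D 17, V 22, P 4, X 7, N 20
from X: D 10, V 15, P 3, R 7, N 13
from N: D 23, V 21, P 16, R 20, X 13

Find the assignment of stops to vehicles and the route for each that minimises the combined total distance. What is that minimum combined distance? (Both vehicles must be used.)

Check every non-empty split of the stops between the two vehicles; for each half take its own optimal tour:
  {V} + {P, R, X, N}: 10 + 60 = 70
  {P} + {V, R, X, N}: 26 + 63 = 89
  {V, P} + {R, X, N}: 36 + 60 = 96
  {R} + {V, P, X, N}: 34 + 55 = 89
  {V, R} + {P, X, N}: 44 + 52 = 96
  {P, R} + {V, X, N}: 34 + 49 = 83
  … (15 splits in total)
Best: vehicle 1 D → V → D = 10; vehicle 2 D → P → R → X → N → D = 60; combined 70.

Minimum combined distance: 70 km.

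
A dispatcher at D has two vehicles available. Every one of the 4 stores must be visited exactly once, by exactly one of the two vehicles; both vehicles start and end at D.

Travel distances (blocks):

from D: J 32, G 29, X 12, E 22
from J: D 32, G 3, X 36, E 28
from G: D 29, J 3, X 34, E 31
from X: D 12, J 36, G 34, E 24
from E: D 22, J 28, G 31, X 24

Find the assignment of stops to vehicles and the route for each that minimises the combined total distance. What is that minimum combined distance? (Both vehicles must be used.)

Minimum combined distance: 106 blocks.

There are 2^3 − 1 = 7 ways to divide the 4 stops into two non-empty groups. For each, the best each vehicle can do is its own shortest tour through its group:
  {J} + {G, X, E}: 64 + 96 = 160
  {G} + {J, X, E}: 58 + 96 = 154
  {J, G} + {X, E}: 64 + 58 = 122
  {X} + {J, G, E}: 24 + 82 = 106
  {J, X} + {G, E}: 80 + 82 = 162
  {G, X} + {J, E}: 75 + 82 = 157
  … (7 splits in total)
Best: vehicle 1 D → X → D = 24; vehicle 2 D → G → J → E → D = 82; combined 106.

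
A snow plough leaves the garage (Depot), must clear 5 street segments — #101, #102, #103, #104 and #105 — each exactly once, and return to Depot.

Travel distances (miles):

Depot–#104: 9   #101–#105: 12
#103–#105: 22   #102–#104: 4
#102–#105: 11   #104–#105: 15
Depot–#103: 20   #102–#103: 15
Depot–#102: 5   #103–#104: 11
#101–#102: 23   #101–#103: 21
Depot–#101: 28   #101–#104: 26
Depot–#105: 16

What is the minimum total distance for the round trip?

Minimum total distance: 69 miles.

Depot - #101 - #102 - #103 - #104 - #105 - Depot: 28+23+15+11+15+16 = 108
Depot - #101 - #102 - #103 - #105 - #104 - Depot: 28+23+15+22+15+9 = 112
Depot - #101 - #102 - #104 - #103 - #105 - Depot: 28+23+4+11+22+16 = 104
Depot - #101 - #102 - #104 - #105 - #103 - Depot: 28+23+4+15+22+20 = 112
Depot - #101 - #102 - #105 - #103 - #104 - Depot: 28+23+11+22+11+9 = 104
Depot - #101 - #102 - #105 - #104 - #103 - Depot: 28+23+11+15+11+20 = 108
Depot - #101 - #103 - #102 - #104 - #105 - Depot: 28+21+15+4+15+16 = 99
Depot - #101 - #103 - #102 - #105 - #104 - Depot: 28+21+15+11+15+9 = 99
Depot - #101 - #103 - #104 - #102 - #105 - Depot: 28+21+11+4+11+16 = 91
Depot - #101 - #103 - #104 - #105 - #102 - Depot: 28+21+11+15+11+5 = 91
Depot - #101 - #103 - #105 - #102 - #104 - Depot: 28+21+22+11+4+9 = 95
Depot - #101 - #103 - #105 - #104 - #102 - Depot: 28+21+22+15+4+5 = 95
Depot - #101 - #104 - #102 - #103 - #105 - Depot: 28+26+4+15+22+16 = 111
Depot - #101 - #104 - #102 - #105 - #103 - Depot: 28+26+4+11+22+20 = 111
… (46 more)
Depot - #102 - #104 - #103 - #101 - #105 - Depot: 5+4+11+21+12+16 = 69  ← best
The minimum is 69.
One optimal route: Depot → #102 → #104 → #103 → #101 → #105 → Depot (or its reverse).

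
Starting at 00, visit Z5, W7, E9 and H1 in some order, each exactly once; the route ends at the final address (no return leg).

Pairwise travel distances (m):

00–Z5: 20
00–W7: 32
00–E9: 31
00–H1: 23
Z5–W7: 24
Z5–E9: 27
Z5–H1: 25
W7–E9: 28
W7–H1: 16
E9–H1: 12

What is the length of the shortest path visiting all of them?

There are 4! = 24 possible orderings.
00 → Z5 → W7 → E9 → H1: 20+24+28+12 = 84
00 → Z5 → W7 → H1 → E9: 20+24+16+12 = 72
00 → Z5 → E9 → W7 → H1: 20+27+28+16 = 91
00 → Z5 → E9 → H1 → W7: 20+27+12+16 = 75
00 → Z5 → H1 → W7 → E9: 20+25+16+28 = 89
00 → Z5 → H1 → E9 → W7: 20+25+12+28 = 85
00 → W7 → Z5 → E9 → H1: 32+24+27+12 = 95
00 → W7 → Z5 → H1 → E9: 32+24+25+12 = 93
00 → W7 → E9 → Z5 → H1: 32+28+27+25 = 112
00 → W7 → E9 → H1 → Z5: 32+28+12+25 = 97
00 → W7 → H1 → Z5 → E9: 32+16+25+27 = 100
00 → W7 → H1 → E9 → Z5: 32+16+12+27 = 87
00 → E9 → Z5 → W7 → H1: 31+27+24+16 = 98
00 → E9 → Z5 → H1 → W7: 31+27+25+16 = 99
… (10 more)
The minimum is 72.
One shortest path: 00 → Z5 → W7 → H1 → E9.

Minimum one-way distance = 72 m.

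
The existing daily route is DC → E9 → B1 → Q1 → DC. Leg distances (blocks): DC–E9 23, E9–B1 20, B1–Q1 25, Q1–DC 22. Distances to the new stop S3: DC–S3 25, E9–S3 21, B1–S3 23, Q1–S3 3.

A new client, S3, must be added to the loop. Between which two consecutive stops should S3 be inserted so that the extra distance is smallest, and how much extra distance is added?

Minimum extra distance: 1 blocks, inserting S3 between B1 and Q1.

Insertion cost between consecutive stops i–j is d(i,S3) + d(S3,j) − d(i,j):
  between DC and E9: 25 + 21 − 23 = 23
  between E9 and B1: 21 + 23 − 20 = 24
  between B1 and Q1: 23 + 3 − 25 = 1
  between Q1 and DC: 3 + 25 − 22 = 6
Cheapest insertion is between B1 and Q1, adding 1.
New total = 90 + 1 = 91.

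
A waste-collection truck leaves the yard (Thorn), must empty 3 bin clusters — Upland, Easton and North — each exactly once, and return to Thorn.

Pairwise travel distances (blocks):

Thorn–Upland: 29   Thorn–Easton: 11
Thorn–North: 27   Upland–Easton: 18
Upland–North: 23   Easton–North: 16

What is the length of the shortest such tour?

Thorn-Upland-Easton-North-Thorn: 29+18+16+27 = 90
Thorn-Upland-North-Easton-Thorn: 29+23+16+11 = 79
Thorn-Easton-Upland-North-Thorn: 11+18+23+27 = 79
The minimum is 79.
One optimal route: Thorn → Upland → North → Easton → Thorn (or its reverse).

79 blocks — the shortest possible round trip.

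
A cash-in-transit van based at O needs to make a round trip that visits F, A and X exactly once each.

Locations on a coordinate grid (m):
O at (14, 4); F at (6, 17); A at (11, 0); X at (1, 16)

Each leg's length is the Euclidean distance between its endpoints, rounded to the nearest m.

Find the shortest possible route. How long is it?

There are 3 distinct closed tours to check (reversals are equivalent).
O - F - A - X - O: 15+18+19+18 = 70
O - F - X - A - O: 15+5+19+5 = 44
O - A - F - X - O: 5+18+5+18 = 46
The minimum is 44.
One optimal route: O → F → X → A → O (or its reverse).

Shortest round trip = 44 m.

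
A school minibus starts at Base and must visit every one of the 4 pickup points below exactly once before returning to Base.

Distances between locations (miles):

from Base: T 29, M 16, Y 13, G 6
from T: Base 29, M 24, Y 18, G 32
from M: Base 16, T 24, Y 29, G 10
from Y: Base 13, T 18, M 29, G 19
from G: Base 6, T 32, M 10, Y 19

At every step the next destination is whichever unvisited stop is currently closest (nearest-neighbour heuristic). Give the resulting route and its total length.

Nearest-neighbour total = 71 miles; route Base → G → M → T → Y → Base.

At Base the remaining stops are G 6, Y 13, M 16, T 29; go to G.
At G the remaining stops are M 10, Y 19, T 32; go to M.
At M the remaining stops are T 24, Y 29; go to T.
At T the remaining stops are Y 18; go to Y.
Return Y→Base: 13.
Total = 6 + 10 + 24 + 18 + 13 = 71.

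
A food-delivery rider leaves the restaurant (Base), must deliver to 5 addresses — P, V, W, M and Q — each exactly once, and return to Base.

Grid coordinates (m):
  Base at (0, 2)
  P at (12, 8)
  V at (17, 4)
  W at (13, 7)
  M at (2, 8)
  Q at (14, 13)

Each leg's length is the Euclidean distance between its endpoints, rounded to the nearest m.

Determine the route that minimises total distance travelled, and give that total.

Shortest round trip = 47 m.

With 5 stops there are 5!/2 = 60 distinct round trips (a route and its reverse cost the same).
Base-P-V-W-M-Q-Base: 13+6+5+11+13+18 = 66
Base-P-V-W-Q-M-Base: 13+6+5+6+13+6 = 49
Base-P-V-M-W-Q-Base: 13+6+16+11+6+18 = 70
Base-P-V-M-Q-W-Base: 13+6+16+13+6+14 = 68
Base-P-V-Q-W-M-Base: 13+6+9+6+11+6 = 51
Base-P-V-Q-M-W-Base: 13+6+9+13+11+14 = 66
Base-P-W-V-M-Q-Base: 13+1+5+16+13+18 = 66
Base-P-W-V-Q-M-Base: 13+1+5+9+13+6 = 47
Base-P-W-M-V-Q-Base: 13+1+11+16+9+18 = 68
Base-P-W-M-Q-V-Base: 13+1+11+13+9+17 = 64
Base-P-W-Q-V-M-Base: 13+1+6+9+16+6 = 51
Base-P-W-Q-M-V-Base: 13+1+6+13+16+17 = 66
Base-P-M-V-W-Q-Base: 13+10+16+5+6+18 = 68
Base-P-M-V-Q-W-Base: 13+10+16+9+6+14 = 68
… (46 more)
The minimum is 47.
One optimal route: Base → P → W → V → Q → M → Base (or its reverse).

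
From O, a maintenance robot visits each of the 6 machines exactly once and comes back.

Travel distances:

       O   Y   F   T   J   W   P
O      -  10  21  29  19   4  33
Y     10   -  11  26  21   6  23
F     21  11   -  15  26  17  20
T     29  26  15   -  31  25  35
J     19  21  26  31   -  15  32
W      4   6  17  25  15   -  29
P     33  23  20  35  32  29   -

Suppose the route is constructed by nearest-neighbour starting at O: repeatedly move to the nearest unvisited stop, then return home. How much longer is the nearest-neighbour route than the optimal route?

14 longer than the optimal tour.

From O: W=4, Y=10, J=19, F=21, T=29, P=33 → choose W (4).
From W: Y=6, J=15, F=17, T=25, P=29 → choose Y (6).
From Y: F=11, J=21, P=23, T=26 → choose F (11).
From F: T=15, P=20, J=26 → choose T (15).
From T: J=31, P=35 → choose J (31).
From J: P=32 → choose P (32).
NN route O → W → Y → F → T → J → P → O costs 132.
Optimal: O → Y → P → F → T → J → W → O costs 118 (by enumerating all 360 distinct tours).
Excess = 132 − 118 = 14.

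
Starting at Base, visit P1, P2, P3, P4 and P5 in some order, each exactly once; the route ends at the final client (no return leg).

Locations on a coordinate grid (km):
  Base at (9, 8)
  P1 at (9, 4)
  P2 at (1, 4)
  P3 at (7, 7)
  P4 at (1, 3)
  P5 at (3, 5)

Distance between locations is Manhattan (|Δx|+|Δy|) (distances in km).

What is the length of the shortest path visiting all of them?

Minimum one-way distance = 19 km.

There are 5! = 120 possible orderings.
Base → P1 → P2 → P3 → P4 → P5: 4+8+9+10+4 = 35
Base → P1 → P2 → P3 → P5 → P4: 4+8+9+6+4 = 31
Base → P1 → P2 → P4 → P3 → P5: 4+8+1+10+6 = 29
Base → P1 → P2 → P4 → P5 → P3: 4+8+1+4+6 = 23
Base → P1 → P2 → P5 → P3 → P4: 4+8+3+6+10 = 31
Base → P1 → P2 → P5 → P4 → P3: 4+8+3+4+10 = 29
Base → P1 → P3 → P2 → P4 → P5: 4+5+9+1+4 = 23
Base → P1 → P3 → P2 → P5 → P4: 4+5+9+3+4 = 25
Base → P1 → P3 → P4 → P2 → P5: 4+5+10+1+3 = 23
Base → P1 → P3 → P4 → P5 → P2: 4+5+10+4+3 = 26
Base → P1 → P3 → P5 → P2 → P4: 4+5+6+3+1 = 19
Base → P1 → P3 → P5 → P4 → P2: 4+5+6+4+1 = 20
Base → P1 → P4 → P2 → P3 → P5: 4+9+1+9+6 = 29
Base → P1 → P4 → P2 → P5 → P3: 4+9+1+3+6 = 23
… (106 more)
The minimum is 19.
One shortest path: Base → P1 → P3 → P5 → P2 → P4.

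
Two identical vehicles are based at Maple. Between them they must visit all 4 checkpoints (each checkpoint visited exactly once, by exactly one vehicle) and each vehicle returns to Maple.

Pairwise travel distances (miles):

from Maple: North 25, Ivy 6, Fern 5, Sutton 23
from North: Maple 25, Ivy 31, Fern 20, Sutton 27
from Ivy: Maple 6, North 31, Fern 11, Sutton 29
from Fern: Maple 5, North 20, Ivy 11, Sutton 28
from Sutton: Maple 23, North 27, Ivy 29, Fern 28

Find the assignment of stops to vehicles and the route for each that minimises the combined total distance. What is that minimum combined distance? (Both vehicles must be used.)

87 miles — the smallest possible combined total.

There are 2^3 − 1 = 7 ways to divide the 4 stops into two non-empty groups. For each, the best each vehicle can do is its own shortest tour through its group:
  {North} + {Ivy, Fern, Sutton}: 50 + 68 = 118
  {Ivy} + {North, Fern, Sutton}: 12 + 75 = 87
  {North, Ivy} + {Fern, Sutton}: 62 + 56 = 118
  {Fern} + {North, Ivy, Sutton}: 10 + 87 = 97
  {North, Fern} + {Ivy, Sutton}: 50 + 58 = 108
  {Ivy, Fern} + {North, Sutton}: 22 + 75 = 97
  … (7 splits in total)
Best: vehicle 1 Maple → Ivy → Maple = 12; vehicle 2 Maple → Fern → North → Sutton → Maple = 75; combined 87.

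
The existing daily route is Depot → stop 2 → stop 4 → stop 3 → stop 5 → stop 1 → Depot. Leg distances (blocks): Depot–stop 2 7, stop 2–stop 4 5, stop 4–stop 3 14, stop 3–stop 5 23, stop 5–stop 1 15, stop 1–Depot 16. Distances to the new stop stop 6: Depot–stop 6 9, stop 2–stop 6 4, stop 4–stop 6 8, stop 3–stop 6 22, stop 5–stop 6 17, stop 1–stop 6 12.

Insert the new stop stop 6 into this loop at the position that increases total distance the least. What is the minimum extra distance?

Minimum extra distance: 5 blocks, inserting stop 6 between stop 1 and Depot.

Insertion cost between consecutive stops i–j is d(i,stop 6) + d(stop 6,j) − d(i,j):
  between Depot and stop 2: 9 + 4 − 7 = 6
  between stop 2 and stop 4: 4 + 8 − 5 = 7
  between stop 4 and stop 3: 8 + 22 − 14 = 16
  between stop 3 and stop 5: 22 + 17 − 23 = 16
  between stop 5 and stop 1: 17 + 12 − 15 = 14
  between stop 1 and Depot: 12 + 9 − 16 = 5
Cheapest insertion is between stop 1 and Depot, adding 5.
New total = 80 + 5 = 85.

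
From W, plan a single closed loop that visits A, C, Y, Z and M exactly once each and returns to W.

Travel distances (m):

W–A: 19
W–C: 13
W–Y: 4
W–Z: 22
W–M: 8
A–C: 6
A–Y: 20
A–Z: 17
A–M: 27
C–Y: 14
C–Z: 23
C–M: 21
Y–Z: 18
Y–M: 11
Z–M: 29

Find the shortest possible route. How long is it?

Shortest round trip = 73 m.

There are 60 distinct closed tours to check (reversals are equivalent).
W - A - C - Y - Z - M - W: 19+6+14+18+29+8 = 94
W - A - C - Y - M - Z - W: 19+6+14+11+29+22 = 101
W - A - C - Z - Y - M - W: 19+6+23+18+11+8 = 85
W - A - C - Z - M - Y - W: 19+6+23+29+11+4 = 92
W - A - C - M - Y - Z - W: 19+6+21+11+18+22 = 97
W - A - C - M - Z - Y - W: 19+6+21+29+18+4 = 97
W - A - Y - C - Z - M - W: 19+20+14+23+29+8 = 113
W - A - Y - C - M - Z - W: 19+20+14+21+29+22 = 125
W - A - Y - Z - C - M - W: 19+20+18+23+21+8 = 109
W - A - Y - Z - M - C - W: 19+20+18+29+21+13 = 120
W - A - Y - M - C - Z - W: 19+20+11+21+23+22 = 116
W - A - Y - M - Z - C - W: 19+20+11+29+23+13 = 115
W - A - Z - C - Y - M - W: 19+17+23+14+11+8 = 92
W - A - Z - C - M - Y - W: 19+17+23+21+11+4 = 95
… (46 more)
W - C - A - Z - Y - M - W: 13+6+17+18+11+8 = 73  ← best
The minimum is 73.
One optimal route: W → C → A → Z → Y → M → W (or its reverse).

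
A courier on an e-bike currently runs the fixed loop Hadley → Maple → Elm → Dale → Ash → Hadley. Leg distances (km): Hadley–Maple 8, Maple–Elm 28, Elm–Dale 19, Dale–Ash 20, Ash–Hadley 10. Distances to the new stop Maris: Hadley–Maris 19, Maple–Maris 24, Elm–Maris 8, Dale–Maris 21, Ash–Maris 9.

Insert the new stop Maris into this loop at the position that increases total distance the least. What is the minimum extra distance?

Minimum extra distance: 4 km, inserting Maris between Maple and Elm.

Insertion cost between consecutive stops i–j is d(i,Maris) + d(Maris,j) − d(i,j):
  between Hadley and Maple: 19 + 24 − 8 = 35
  between Maple and Elm: 24 + 8 − 28 = 4
  between Elm and Dale: 8 + 21 − 19 = 10
  between Dale and Ash: 21 + 9 − 20 = 10
  between Ash and Hadley: 9 + 19 − 10 = 18
Cheapest insertion is between Maple and Elm, adding 4.
New total = 85 + 4 = 89.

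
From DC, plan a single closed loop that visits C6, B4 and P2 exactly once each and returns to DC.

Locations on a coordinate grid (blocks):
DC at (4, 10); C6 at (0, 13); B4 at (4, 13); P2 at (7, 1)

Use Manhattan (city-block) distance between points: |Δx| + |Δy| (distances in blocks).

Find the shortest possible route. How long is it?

There are 3 distinct closed tours to check (reversals are equivalent).
DC - C6 - B4 - P2 - DC: 7+4+15+12 = 38
DC - C6 - P2 - B4 - DC: 7+19+15+3 = 44
DC - B4 - C6 - P2 - DC: 3+4+19+12 = 38
The minimum is 38.
One optimal route: DC → C6 → B4 → P2 → DC (or its reverse).

38 blocks — the shortest possible round trip.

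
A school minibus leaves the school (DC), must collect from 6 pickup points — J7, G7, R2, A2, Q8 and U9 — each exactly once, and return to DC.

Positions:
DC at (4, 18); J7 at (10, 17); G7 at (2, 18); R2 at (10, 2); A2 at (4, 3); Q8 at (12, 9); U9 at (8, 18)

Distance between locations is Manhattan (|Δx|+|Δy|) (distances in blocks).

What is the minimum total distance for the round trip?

There are 360 distinct closed tours to check (reversals are equivalent).
DC - J7 - G7 - R2 - A2 - Q8 - U9 - DC: 7+9+24+7+14+13+4 = 78
DC - J7 - G7 - R2 - A2 - U9 - Q8 - DC: 7+9+24+7+19+13+17 = 96
DC - J7 - G7 - R2 - Q8 - A2 - U9 - DC: 7+9+24+9+14+19+4 = 86
DC - J7 - G7 - R2 - Q8 - U9 - A2 - DC: 7+9+24+9+13+19+15 = 96
DC - J7 - G7 - R2 - U9 - A2 - Q8 - DC: 7+9+24+18+19+14+17 = 108
DC - J7 - G7 - R2 - U9 - Q8 - A2 - DC: 7+9+24+18+13+14+15 = 100
DC - J7 - G7 - A2 - R2 - Q8 - U9 - DC: 7+9+17+7+9+13+4 = 66
DC - J7 - G7 - A2 - R2 - U9 - Q8 - DC: 7+9+17+7+18+13+17 = 88
… (352 more)
DC - G7 - A2 - R2 - Q8 - J7 - U9 - DC: 2+17+7+9+10+3+4 = 52  ← best
The minimum is 52.
One optimal route: DC → G7 → A2 → R2 → Q8 → J7 → U9 → DC (or its reverse).

Minimum total distance: 52 blocks.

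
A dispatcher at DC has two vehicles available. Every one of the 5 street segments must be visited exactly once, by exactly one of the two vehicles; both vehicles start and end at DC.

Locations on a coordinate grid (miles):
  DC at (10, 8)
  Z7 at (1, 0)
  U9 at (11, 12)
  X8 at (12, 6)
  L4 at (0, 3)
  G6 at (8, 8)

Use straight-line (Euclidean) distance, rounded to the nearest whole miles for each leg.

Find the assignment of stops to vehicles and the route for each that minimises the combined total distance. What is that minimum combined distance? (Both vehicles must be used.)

38 miles — the smallest possible combined total.

Try each way of splitting the stops between the two vehicles (each non-empty) and, for each split, find the best tour for each vehicle:
  {Z7} + {U9, X8, L4, G6}: 24 + 33 = 57
  {U9} + {Z7, X8, L4, G6}: 8 + 30 = 38
  {Z7, U9} + {X8, L4, G6}: 32 + 26 = 58
  {X8} + {Z7, U9, L4, G6}: 6 + 33 = 39
  {Z7, X8} + {U9, L4, G6}: 28 + 29 = 57
  {U9, X8} + {Z7, L4, G6}: 13 + 26 = 39
  … (15 splits in total)
Best: vehicle 1 DC → U9 → DC = 8; vehicle 2 DC → X8 → Z7 → L4 → G6 → DC = 30; combined 38.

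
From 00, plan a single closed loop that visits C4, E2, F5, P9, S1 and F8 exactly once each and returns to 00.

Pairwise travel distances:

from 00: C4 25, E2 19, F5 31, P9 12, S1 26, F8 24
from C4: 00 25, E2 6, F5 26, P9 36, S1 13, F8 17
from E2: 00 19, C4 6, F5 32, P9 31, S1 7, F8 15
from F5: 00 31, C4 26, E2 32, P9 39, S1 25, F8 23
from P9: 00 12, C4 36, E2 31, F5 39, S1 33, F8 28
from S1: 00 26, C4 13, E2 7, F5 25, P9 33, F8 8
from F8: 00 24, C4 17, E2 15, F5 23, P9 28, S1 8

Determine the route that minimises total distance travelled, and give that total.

118 — the shortest possible round trip.

With 6 stops there are 6!/2 = 360 distinct round trips (a route and its reverse cost the same).
00-C4-E2-F5-P9-S1-F8-00: 25+6+32+39+33+8+24 = 167
00-C4-E2-F5-P9-F8-S1-00: 25+6+32+39+28+8+26 = 164
00-C4-E2-F5-S1-P9-F8-00: 25+6+32+25+33+28+24 = 173
00-C4-E2-F5-S1-F8-P9-00: 25+6+32+25+8+28+12 = 136
00-C4-E2-F5-F8-P9-S1-00: 25+6+32+23+28+33+26 = 173
00-C4-E2-F5-F8-S1-P9-00: 25+6+32+23+8+33+12 = 139
00-C4-E2-P9-F5-S1-F8-00: 25+6+31+39+25+8+24 = 158
00-C4-E2-P9-F5-F8-S1-00: 25+6+31+39+23+8+26 = 158
… (352 more)
00-F5-C4-E2-S1-F8-P9-00: 31+26+6+7+8+28+12 = 118  ← best
The minimum is 118.
One optimal route: 00 → F5 → C4 → E2 → S1 → F8 → P9 → 00 (or its reverse).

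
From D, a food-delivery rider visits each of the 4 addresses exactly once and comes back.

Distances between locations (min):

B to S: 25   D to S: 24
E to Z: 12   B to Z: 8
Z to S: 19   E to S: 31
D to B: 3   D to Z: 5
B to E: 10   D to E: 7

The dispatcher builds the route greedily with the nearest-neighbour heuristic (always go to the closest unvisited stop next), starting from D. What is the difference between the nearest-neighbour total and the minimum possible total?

Excess over optimum: 12 min.

D: B=3, Z=5, E=7, S=24 ⇒ B
B: Z=8, E=10, S=25 ⇒ Z
Z: E=12, S=19 ⇒ E
E: S=31 ⇒ S
NN route D → B → Z → E → S → D costs 78.
Optimal: D → B → S → Z → E → D costs 66 (by enumerating all 12 distinct tours).
Excess = 78 − 66 = 12.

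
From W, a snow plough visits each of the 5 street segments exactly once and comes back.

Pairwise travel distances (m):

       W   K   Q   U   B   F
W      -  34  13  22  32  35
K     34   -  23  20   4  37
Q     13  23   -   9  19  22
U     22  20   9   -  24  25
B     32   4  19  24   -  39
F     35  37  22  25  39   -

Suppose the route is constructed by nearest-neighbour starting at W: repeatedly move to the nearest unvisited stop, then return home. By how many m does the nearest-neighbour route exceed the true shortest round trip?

W: Q=13, U=22, B=32, K=34, F=35 ⇒ Q
Q: U=9, B=19, F=22, K=23 ⇒ U
U: K=20, B=24, F=25 ⇒ K
K: B=4, F=37 ⇒ B
B: F=39 ⇒ F
NN route W → Q → U → K → B → F → W costs 120.
Optimal: W → Q → B → K → U → F → W costs 116 (by enumerating all 60 distinct tours).
Excess = 120 − 116 = 4.

The nearest-neighbour route is 4 m longer than optimal.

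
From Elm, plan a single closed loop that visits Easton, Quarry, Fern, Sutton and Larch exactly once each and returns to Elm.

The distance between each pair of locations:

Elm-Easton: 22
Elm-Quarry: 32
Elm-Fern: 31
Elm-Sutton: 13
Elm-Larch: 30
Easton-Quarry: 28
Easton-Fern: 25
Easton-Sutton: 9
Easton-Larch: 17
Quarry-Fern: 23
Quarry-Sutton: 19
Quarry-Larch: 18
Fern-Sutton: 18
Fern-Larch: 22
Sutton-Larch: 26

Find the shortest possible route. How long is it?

Shortest round trip = 111.

Elm→Easton→Quarry→Fern→Sutton→Larch→Elm: 22+28+23+18+26+30 = 147
Elm→Easton→Quarry→Fern→Larch→Sutton→Elm: 22+28+23+22+26+13 = 134
Elm→Easton→Quarry→Sutton→Fern→Larch→Elm: 22+28+19+18+22+30 = 139
Elm→Easton→Quarry→Sutton→Larch→Fern→Elm: 22+28+19+26+22+31 = 148
Elm→Easton→Quarry→Larch→Fern→Sutton→Elm: 22+28+18+22+18+13 = 121
Elm→Easton→Quarry→Larch→Sutton→Fern→Elm: 22+28+18+26+18+31 = 143
Elm→Easton→Fern→Quarry→Sutton→Larch→Elm: 22+25+23+19+26+30 = 145
Elm→Easton→Fern→Quarry→Larch→Sutton→Elm: 22+25+23+18+26+13 = 127
Elm→Easton→Fern→Sutton→Quarry→Larch→Elm: 22+25+18+19+18+30 = 132
Elm→Easton→Fern→Sutton→Larch→Quarry→Elm: 22+25+18+26+18+32 = 141
Elm→Easton→Fern→Larch→Quarry→Sutton→Elm: 22+25+22+18+19+13 = 119
Elm→Easton→Fern→Larch→Sutton→Quarry→Elm: 22+25+22+26+19+32 = 146
Elm→Easton→Sutton→Quarry→Fern→Larch→Elm: 22+9+19+23+22+30 = 125
Elm→Easton→Sutton→Quarry→Larch→Fern→Elm: 22+9+19+18+22+31 = 121
… (46 more)
Elm→Easton→Larch→Quarry→Fern→Sutton→Elm: 22+17+18+23+18+13 = 111  ← best
The minimum is 111.
One optimal route: Elm → Easton → Larch → Quarry → Fern → Sutton → Elm (or its reverse).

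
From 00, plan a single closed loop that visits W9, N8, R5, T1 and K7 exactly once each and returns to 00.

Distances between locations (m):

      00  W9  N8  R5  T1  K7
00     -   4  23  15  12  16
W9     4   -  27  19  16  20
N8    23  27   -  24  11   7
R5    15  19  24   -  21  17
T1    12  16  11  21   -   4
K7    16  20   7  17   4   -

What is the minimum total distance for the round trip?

00 - W9 - N8 - R5 - T1 - K7 - 00: 4+27+24+21+4+16 = 96
00 - W9 - N8 - R5 - K7 - T1 - 00: 4+27+24+17+4+12 = 88
00 - W9 - N8 - T1 - R5 - K7 - 00: 4+27+11+21+17+16 = 96
00 - W9 - N8 - T1 - K7 - R5 - 00: 4+27+11+4+17+15 = 78
00 - W9 - N8 - K7 - R5 - T1 - 00: 4+27+7+17+21+12 = 88
00 - W9 - N8 - K7 - T1 - R5 - 00: 4+27+7+4+21+15 = 78
00 - W9 - R5 - N8 - T1 - K7 - 00: 4+19+24+11+4+16 = 78
00 - W9 - R5 - N8 - K7 - T1 - 00: 4+19+24+7+4+12 = 70
00 - W9 - R5 - T1 - N8 - K7 - 00: 4+19+21+11+7+16 = 78
00 - W9 - R5 - T1 - K7 - N8 - 00: 4+19+21+4+7+23 = 78
00 - W9 - R5 - K7 - N8 - T1 - 00: 4+19+17+7+11+12 = 70
00 - W9 - R5 - K7 - T1 - N8 - 00: 4+19+17+4+11+23 = 78
00 - W9 - T1 - N8 - R5 - K7 - 00: 4+16+11+24+17+16 = 88
00 - W9 - T1 - N8 - K7 - R5 - 00: 4+16+11+7+17+15 = 70
… (46 more)
The minimum is 70.
One optimal route: 00 → W9 → R5 → N8 → K7 → T1 → 00 (or its reverse).

Shortest round trip = 70 m.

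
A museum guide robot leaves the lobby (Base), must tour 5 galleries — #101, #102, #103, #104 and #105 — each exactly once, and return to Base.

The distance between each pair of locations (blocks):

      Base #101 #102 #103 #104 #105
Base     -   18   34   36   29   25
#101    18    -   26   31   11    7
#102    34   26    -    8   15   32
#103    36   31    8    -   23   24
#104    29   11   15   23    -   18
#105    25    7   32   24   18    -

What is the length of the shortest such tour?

Base→#101→#102→#103→#104→#105→Base: 18+26+8+23+18+25 = 118
Base→#101→#102→#103→#105→#104→Base: 18+26+8+24+18+29 = 123
Base→#101→#102→#104→#103→#105→Base: 18+26+15+23+24+25 = 131
Base→#101→#102→#104→#105→#103→Base: 18+26+15+18+24+36 = 137
Base→#101→#102→#105→#103→#104→Base: 18+26+32+24+23+29 = 152
Base→#101→#102→#105→#104→#103→Base: 18+26+32+18+23+36 = 153
Base→#101→#103→#102→#104→#105→Base: 18+31+8+15+18+25 = 115
Base→#101→#103→#102→#105→#104→Base: 18+31+8+32+18+29 = 136
Base→#101→#103→#104→#102→#105→Base: 18+31+23+15+32+25 = 144
Base→#101→#103→#104→#105→#102→Base: 18+31+23+18+32+34 = 156
Base→#101→#103→#105→#102→#104→Base: 18+31+24+32+15+29 = 149
Base→#101→#103→#105→#104→#102→Base: 18+31+24+18+15+34 = 140
Base→#101→#104→#102→#103→#105→Base: 18+11+15+8+24+25 = 101
Base→#101→#104→#102→#105→#103→Base: 18+11+15+32+24+36 = 136
… (46 more)
The minimum is 101.
One optimal route: Base → #101 → #104 → #102 → #103 → #105 → Base (or its reverse).

Minimum total distance: 101 blocks.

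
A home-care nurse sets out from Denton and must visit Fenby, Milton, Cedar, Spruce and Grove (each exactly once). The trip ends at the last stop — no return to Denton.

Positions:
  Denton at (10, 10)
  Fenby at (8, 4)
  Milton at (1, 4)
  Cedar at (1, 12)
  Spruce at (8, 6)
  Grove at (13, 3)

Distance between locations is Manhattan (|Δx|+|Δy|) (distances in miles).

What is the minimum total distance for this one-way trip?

There are 5! = 120 possible orderings.
Denton → Fenby → Milton → Cedar → Spruce → Grove: 8+7+8+13+8 = 44
Denton → Fenby → Milton → Cedar → Grove → Spruce: 8+7+8+21+8 = 52
Denton → Fenby → Milton → Spruce → Cedar → Grove: 8+7+9+13+21 = 58
Denton → Fenby → Milton → Spruce → Grove → Cedar: 8+7+9+8+21 = 53
Denton → Fenby → Milton → Grove → Cedar → Spruce: 8+7+13+21+13 = 62
Denton → Fenby → Milton → Grove → Spruce → Cedar: 8+7+13+8+13 = 49
Denton → Fenby → Cedar → Milton → Spruce → Grove: 8+15+8+9+8 = 48
Denton → Fenby → Cedar → Milton → Grove → Spruce: 8+15+8+13+8 = 52
Denton → Fenby → Cedar → Spruce → Milton → Grove: 8+15+13+9+13 = 58
Denton → Fenby → Cedar → Spruce → Grove → Milton: 8+15+13+8+13 = 57
Denton → Fenby → Cedar → Grove → Milton → Spruce: 8+15+21+13+9 = 66
Denton → Fenby → Cedar → Grove → Spruce → Milton: 8+15+21+8+9 = 61
Denton → Fenby → Spruce → Milton → Cedar → Grove: 8+2+9+8+21 = 48
Denton → Fenby → Spruce → Milton → Grove → Cedar: 8+2+9+13+21 = 53
… (106 more)
Denton → Spruce → Fenby → Grove → Milton → Cedar: 6+2+6+13+8 = 35  ← best
The minimum is 35.
One shortest path: Denton → Spruce → Fenby → Grove → Milton → Cedar.

Minimum one-way distance = 35 miles.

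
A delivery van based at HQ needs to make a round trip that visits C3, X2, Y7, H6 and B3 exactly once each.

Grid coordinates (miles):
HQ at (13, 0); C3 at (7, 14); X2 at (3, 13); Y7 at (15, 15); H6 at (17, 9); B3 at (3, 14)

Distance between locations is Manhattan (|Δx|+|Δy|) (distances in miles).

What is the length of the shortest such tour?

Shortest round trip = 58 miles.

With 5 stops there are 5!/2 = 60 distinct round trips (a route and its reverse cost the same).
HQ - C3 - X2 - Y7 - H6 - B3 - HQ: 20+5+14+8+19+24 = 90
HQ - C3 - X2 - Y7 - B3 - H6 - HQ: 20+5+14+13+19+13 = 84
HQ - C3 - X2 - H6 - Y7 - B3 - HQ: 20+5+18+8+13+24 = 88
HQ - C3 - X2 - H6 - B3 - Y7 - HQ: 20+5+18+19+13+17 = 92
HQ - C3 - X2 - B3 - Y7 - H6 - HQ: 20+5+1+13+8+13 = 60
HQ - C3 - X2 - B3 - H6 - Y7 - HQ: 20+5+1+19+8+17 = 70
HQ - C3 - Y7 - X2 - H6 - B3 - HQ: 20+9+14+18+19+24 = 104
HQ - C3 - Y7 - X2 - B3 - H6 - HQ: 20+9+14+1+19+13 = 76
HQ - C3 - Y7 - H6 - X2 - B3 - HQ: 20+9+8+18+1+24 = 80
HQ - C3 - Y7 - H6 - B3 - X2 - HQ: 20+9+8+19+1+23 = 80
HQ - C3 - Y7 - B3 - X2 - H6 - HQ: 20+9+13+1+18+13 = 74
HQ - C3 - Y7 - B3 - H6 - X2 - HQ: 20+9+13+19+18+23 = 102
HQ - C3 - H6 - X2 - Y7 - B3 - HQ: 20+15+18+14+13+24 = 104
HQ - C3 - H6 - X2 - B3 - Y7 - HQ: 20+15+18+1+13+17 = 84
… (46 more)
HQ - X2 - B3 - C3 - Y7 - H6 - HQ: 23+1+4+9+8+13 = 58  ← best
The minimum is 58.
One optimal route: HQ → X2 → B3 → C3 → Y7 → H6 → HQ (or its reverse).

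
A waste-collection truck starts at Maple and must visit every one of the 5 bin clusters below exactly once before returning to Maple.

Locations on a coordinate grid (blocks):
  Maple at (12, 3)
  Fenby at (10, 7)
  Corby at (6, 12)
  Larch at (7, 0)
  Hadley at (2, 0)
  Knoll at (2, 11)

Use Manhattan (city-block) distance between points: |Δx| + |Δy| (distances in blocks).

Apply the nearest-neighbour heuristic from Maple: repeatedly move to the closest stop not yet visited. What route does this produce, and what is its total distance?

From Maple: distances to unvisited — Fenby=6, Larch=8, Hadley=13, Corby=15, Knoll=18. Nearest is Fenby (6).
From Fenby: distances to unvisited — Corby=9, Larch=10, Knoll=12, Hadley=15. Nearest is Corby (9).
From Corby: distances to unvisited — Knoll=5, Larch=13, Hadley=16. Nearest is Knoll (5).
From Knoll: distances to unvisited — Hadley=11, Larch=16. Nearest is Hadley (11).
From Hadley: distances to unvisited — Larch=5. Nearest is Larch (5).
Return Larch→Maple: 8.
Total = 6 + 9 + 5 + 11 + 5 + 8 = 44.

44 blocks along Maple → Fenby → Corby → Knoll → Hadley → Larch → Maple.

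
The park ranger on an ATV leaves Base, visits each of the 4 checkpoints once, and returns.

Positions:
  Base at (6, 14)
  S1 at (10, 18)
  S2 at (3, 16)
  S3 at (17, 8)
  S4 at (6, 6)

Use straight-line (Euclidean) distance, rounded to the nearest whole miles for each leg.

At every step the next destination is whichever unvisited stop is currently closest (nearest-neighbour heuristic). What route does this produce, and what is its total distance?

At Base the remaining stops are S2 4, S1 6, S4 8, S3 13; go to S2.
At S2 the remaining stops are S1 7, S4 10, S3 16; go to S1.
At S1 the remaining stops are S3 12, S4 13; go to S3.
At S3 the remaining stops are S4 11; go to S4.
Return S4→Base: 8.
Total = 4 + 7 + 12 + 11 + 8 = 42.

Nearest-neighbour total = 42 miles; route Base → S2 → S1 → S3 → S4 → Base.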